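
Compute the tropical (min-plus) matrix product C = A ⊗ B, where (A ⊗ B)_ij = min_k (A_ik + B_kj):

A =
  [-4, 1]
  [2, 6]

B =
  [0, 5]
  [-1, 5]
A ⊗ B =
  [-4, 1]
  [2, 7]

Apply the min-plus product entry-by-entry:
  C[0][0] = min over k of (A[0][0] + B[0][0] = -4 + 0 = -4, A[0][1] + B[1][0] = 1 + -1 = 0) = -4 (attained at k = 0)
  C[0][1] = min over k of (A[0][0] + B[0][1] = -4 + 5 = 1, A[0][1] + B[1][1] = 1 + 5 = 6) = 1 (attained at k = 0)
  C[1][0] = min over k of (A[1][0] + B[0][0] = 2 + 0 = 2, A[1][1] + B[1][0] = 6 + -1 = 5) = 2 (attained at k = 0)
  C[1][1] = min over k of (A[1][0] + B[0][1] = 2 + 5 = 7, A[1][1] + B[1][1] = 6 + 5 = 11) = 7 (attained at k = 0)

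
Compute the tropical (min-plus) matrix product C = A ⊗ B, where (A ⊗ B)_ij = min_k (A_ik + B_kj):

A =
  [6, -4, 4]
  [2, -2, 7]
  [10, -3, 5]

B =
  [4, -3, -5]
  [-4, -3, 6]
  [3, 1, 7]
A ⊗ B =
  [-8, -7, 1]
  [-6, -5, -3]
  [-7, -6, 3]

Apply the min-plus product entry-by-entry:
  C[0][0] = min over k of (A[0][0] + B[0][0] = 6 + 4 = 10, A[0][1] + B[1][0] = -4 + -4 = -8, A[0][2] + B[2][0] = 4 + 3 = 7) = -8 (attained at k = 1)
  C[0][1] = min over k of (A[0][0] + B[0][1] = 6 + -3 = 3, A[0][1] + B[1][1] = -4 + -3 = -7, A[0][2] + B[2][1] = 4 + 1 = 5) = -7 (attained at k = 1)
  C[0][2] = min over k of (A[0][0] + B[0][2] = 6 + -5 = 1, A[0][1] + B[1][2] = -4 + 6 = 2, A[0][2] + B[2][2] = 4 + 7 = 11) = 1 (attained at k = 0)
  C[1][0] = min over k of (A[1][0] + B[0][0] = 2 + 4 = 6, A[1][1] + B[1][0] = -2 + -4 = -6, A[1][2] + B[2][0] = 7 + 3 = 10) = -6 (attained at k = 1)
  C[1][1] = min over k of (A[1][0] + B[0][1] = 2 + -3 = -1, A[1][1] + B[1][1] = -2 + -3 = -5, A[1][2] + B[2][1] = 7 + 1 = 8) = -5 (attained at k = 1)
  C[1][2] = min over k of (A[1][0] + B[0][2] = 2 + -5 = -3, A[1][1] + B[1][2] = -2 + 6 = 4, A[1][2] + B[2][2] = 7 + 7 = 14) = -3 (attained at k = 0)
  C[2][0] = min over k of (A[2][0] + B[0][0] = 10 + 4 = 14, A[2][1] + B[1][0] = -3 + -4 = -7, A[2][2] + B[2][0] = 5 + 3 = 8) = -7 (attained at k = 1)
  C[2][1] = min over k of (A[2][0] + B[0][1] = 10 + -3 = 7, A[2][1] + B[1][1] = -3 + -3 = -6, A[2][2] + B[2][1] = 5 + 1 = 6) = -6 (attained at k = 1)
  C[2][2] = min over k of (A[2][0] + B[0][2] = 10 + -5 = 5, A[2][1] + B[1][2] = -3 + 6 = 3, A[2][2] + B[2][2] = 5 + 7 = 12) = 3 (attained at k = 1)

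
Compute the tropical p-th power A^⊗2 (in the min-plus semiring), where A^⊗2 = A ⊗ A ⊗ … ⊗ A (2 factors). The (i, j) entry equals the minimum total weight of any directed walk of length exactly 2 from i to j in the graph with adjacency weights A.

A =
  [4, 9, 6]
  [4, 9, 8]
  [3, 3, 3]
A^⊗2 =
  [8, 9, 9]
  [8, 11, 10]
  [6, 6, 6]

Each entry (A^⊗2)_ij equals the minimum over all length-2 walks i = v_0 → v_1 → … → v_2 = j of Σ_t A[v_t][v_{t+1}]. For example, for (i, j) = (0, 2) we minimise over 3 possible intermediate vertex sequences; the minimum is 9, attained along the walk 0 → 2 → 2.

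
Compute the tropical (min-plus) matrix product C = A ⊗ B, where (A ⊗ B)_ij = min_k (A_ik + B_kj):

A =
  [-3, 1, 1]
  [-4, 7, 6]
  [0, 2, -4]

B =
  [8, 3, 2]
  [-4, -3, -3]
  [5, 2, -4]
A ⊗ B =
  [-3, -2, -3]
  [3, -1, -2]
  [-2, -2, -8]

Apply the min-plus product entry-by-entry:
  C[0][0] = min over k of (A[0][0] + B[0][0] = -3 + 8 = 5, A[0][1] + B[1][0] = 1 + -4 = -3, A[0][2] + B[2][0] = 1 + 5 = 6) = -3 (attained at k = 1)
  C[0][1] = min over k of (A[0][0] + B[0][1] = -3 + 3 = 0, A[0][1] + B[1][1] = 1 + -3 = -2, A[0][2] + B[2][1] = 1 + 2 = 3) = -2 (attained at k = 1)
  C[0][2] = min over k of (A[0][0] + B[0][2] = -3 + 2 = -1, A[0][1] + B[1][2] = 1 + -3 = -2, A[0][2] + B[2][2] = 1 + -4 = -3) = -3 (attained at k = 2)
  C[1][0] = min over k of (A[1][0] + B[0][0] = -4 + 8 = 4, A[1][1] + B[1][0] = 7 + -4 = 3, A[1][2] + B[2][0] = 6 + 5 = 11) = 3 (attained at k = 1)
  C[1][1] = min over k of (A[1][0] + B[0][1] = -4 + 3 = -1, A[1][1] + B[1][1] = 7 + -3 = 4, A[1][2] + B[2][1] = 6 + 2 = 8) = -1 (attained at k = 0)
  C[1][2] = min over k of (A[1][0] + B[0][2] = -4 + 2 = -2, A[1][1] + B[1][2] = 7 + -3 = 4, A[1][2] + B[2][2] = 6 + -4 = 2) = -2 (attained at k = 0)
  C[2][0] = min over k of (A[2][0] + B[0][0] = 0 + 8 = 8, A[2][1] + B[1][0] = 2 + -4 = -2, A[2][2] + B[2][0] = -4 + 5 = 1) = -2 (attained at k = 1)
  C[2][1] = min over k of (A[2][0] + B[0][1] = 0 + 3 = 3, A[2][1] + B[1][1] = 2 + -3 = -1, A[2][2] + B[2][1] = -4 + 2 = -2) = -2 (attained at k = 2)
  C[2][2] = min over k of (A[2][0] + B[0][2] = 0 + 2 = 2, A[2][1] + B[1][2] = 2 + -3 = -1, A[2][2] + B[2][2] = -4 + -4 = -8) = -8 (attained at k = 2)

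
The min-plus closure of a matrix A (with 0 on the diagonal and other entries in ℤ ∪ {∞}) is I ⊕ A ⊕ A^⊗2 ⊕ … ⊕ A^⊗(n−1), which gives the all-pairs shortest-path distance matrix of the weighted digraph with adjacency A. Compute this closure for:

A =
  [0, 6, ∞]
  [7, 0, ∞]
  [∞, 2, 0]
Closure =
  [0, 6, ∞]
  [7, 0, ∞]
  [9, 2, 0]

This is the Floyd-Warshall all-pairs shortest-path computation. For each intermediate vertex k = 0, 1, …, 2, update dist[i][j] ← min(dist[i][j], dist[i][k] + dist[k][j]). The final matrix gives, for each (i, j), the minimum total weight of any directed path from i to j (possibly empty when i = j).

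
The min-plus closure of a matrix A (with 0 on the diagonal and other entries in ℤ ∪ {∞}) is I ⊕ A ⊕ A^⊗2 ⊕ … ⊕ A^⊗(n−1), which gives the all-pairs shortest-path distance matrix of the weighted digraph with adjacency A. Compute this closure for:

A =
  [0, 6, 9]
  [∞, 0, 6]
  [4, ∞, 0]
Closure =
  [0, 6, 9]
  [10, 0, 6]
  [4, 10, 0]

This is the Floyd-Warshall all-pairs shortest-path computation. For each intermediate vertex k = 0, 1, …, 2, update dist[i][j] ← min(dist[i][j], dist[i][k] + dist[k][j]). The final matrix gives, for each (i, j), the minimum total weight of any directed path from i to j (possibly empty when i = j).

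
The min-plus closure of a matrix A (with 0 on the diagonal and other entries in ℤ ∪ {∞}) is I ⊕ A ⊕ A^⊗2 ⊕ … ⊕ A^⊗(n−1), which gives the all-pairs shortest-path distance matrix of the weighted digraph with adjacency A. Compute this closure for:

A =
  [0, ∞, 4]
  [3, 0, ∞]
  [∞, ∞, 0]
Closure =
  [0, ∞, 4]
  [3, 0, 7]
  [∞, ∞, 0]

This is the Floyd-Warshall all-pairs shortest-path computation. For each intermediate vertex k = 0, 1, …, 2, update dist[i][j] ← min(dist[i][j], dist[i][k] + dist[k][j]). The final matrix gives, for each (i, j), the minimum total weight of any directed path from i to j (possibly empty when i = j).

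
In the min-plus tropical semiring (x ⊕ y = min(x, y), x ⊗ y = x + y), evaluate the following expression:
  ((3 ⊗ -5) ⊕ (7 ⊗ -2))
((3 ⊗ -5) ⊕ (7 ⊗ -2)) = -2

Expand innermost to outermost. Recall ⊕ takes the minimum of its arguments and ⊗ takes their sum. Working out the expression ((3 ⊗ -5) ⊕ (7 ⊗ -2)) gives -2.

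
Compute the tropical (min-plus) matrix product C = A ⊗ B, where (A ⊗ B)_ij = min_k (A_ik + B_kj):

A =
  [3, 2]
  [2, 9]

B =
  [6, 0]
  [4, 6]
A ⊗ B =
  [6, 3]
  [8, 2]

Apply the min-plus product entry-by-entry:
  C[0][0] = min over k of (A[0][0] + B[0][0] = 3 + 6 = 9, A[0][1] + B[1][0] = 2 + 4 = 6) = 6 (attained at k = 1)
  C[0][1] = min over k of (A[0][0] + B[0][1] = 3 + 0 = 3, A[0][1] + B[1][1] = 2 + 6 = 8) = 3 (attained at k = 0)
  C[1][0] = min over k of (A[1][0] + B[0][0] = 2 + 6 = 8, A[1][1] + B[1][0] = 9 + 4 = 13) = 8 (attained at k = 0)
  C[1][1] = min over k of (A[1][0] + B[0][1] = 2 + 0 = 2, A[1][1] + B[1][1] = 9 + 6 = 15) = 2 (attained at k = 0)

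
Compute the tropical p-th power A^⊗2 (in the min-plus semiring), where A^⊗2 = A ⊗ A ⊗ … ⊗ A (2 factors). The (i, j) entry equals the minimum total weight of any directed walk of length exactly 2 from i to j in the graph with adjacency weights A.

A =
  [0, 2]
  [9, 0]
A^⊗2 =
  [0, 2]
  [9, 0]

Each entry (A^⊗2)_ij equals the minimum over all length-2 walks i = v_0 → v_1 → … → v_2 = j of Σ_t A[v_t][v_{t+1}]. For example, for (i, j) = (0, 1) we minimise over 2 possible intermediate vertex sequences; the minimum is 2, attained along the walk 0 → 0 → 1.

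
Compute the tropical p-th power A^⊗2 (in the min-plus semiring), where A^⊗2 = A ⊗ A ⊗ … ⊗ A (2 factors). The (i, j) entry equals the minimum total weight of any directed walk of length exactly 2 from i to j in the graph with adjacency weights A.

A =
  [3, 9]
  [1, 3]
A^⊗2 =
  [6, 12]
  [4, 6]

Each entry (A^⊗2)_ij equals the minimum over all length-2 walks i = v_0 → v_1 → … → v_2 = j of Σ_t A[v_t][v_{t+1}]. For example, for (i, j) = (0, 1) we minimise over 2 possible intermediate vertex sequences; the minimum is 12, attained along the walk 0 → 0 → 1.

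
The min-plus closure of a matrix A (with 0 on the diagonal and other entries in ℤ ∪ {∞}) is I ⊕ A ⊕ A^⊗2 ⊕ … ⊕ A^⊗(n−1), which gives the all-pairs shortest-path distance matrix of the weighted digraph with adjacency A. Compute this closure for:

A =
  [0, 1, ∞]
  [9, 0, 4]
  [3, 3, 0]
Closure =
  [0, 1, 5]
  [7, 0, 4]
  [3, 3, 0]

This is the Floyd-Warshall all-pairs shortest-path computation. For each intermediate vertex k = 0, 1, …, 2, update dist[i][j] ← min(dist[i][j], dist[i][k] + dist[k][j]). The final matrix gives, for each (i, j), the minimum total weight of any directed path from i to j (possibly empty when i = j).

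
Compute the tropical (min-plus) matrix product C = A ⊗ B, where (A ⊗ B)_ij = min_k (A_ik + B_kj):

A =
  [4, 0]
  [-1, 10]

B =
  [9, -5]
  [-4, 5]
A ⊗ B =
  [-4, -1]
  [6, -6]

Apply the min-plus product entry-by-entry:
  C[0][0] = min over k of (A[0][0] + B[0][0] = 4 + 9 = 13, A[0][1] + B[1][0] = 0 + -4 = -4) = -4 (attained at k = 1)
  C[0][1] = min over k of (A[0][0] + B[0][1] = 4 + -5 = -1, A[0][1] + B[1][1] = 0 + 5 = 5) = -1 (attained at k = 0)
  C[1][0] = min over k of (A[1][0] + B[0][0] = -1 + 9 = 8, A[1][1] + B[1][0] = 10 + -4 = 6) = 6 (attained at k = 1)
  C[1][1] = min over k of (A[1][0] + B[0][1] = -1 + -5 = -6, A[1][1] + B[1][1] = 10 + 5 = 15) = -6 (attained at k = 0)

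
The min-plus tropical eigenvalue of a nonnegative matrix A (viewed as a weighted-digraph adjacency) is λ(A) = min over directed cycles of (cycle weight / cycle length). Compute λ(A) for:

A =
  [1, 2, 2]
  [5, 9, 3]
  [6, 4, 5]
λ(A) = 1

Enumerate directed cycles and compute their means (weight / length). Sample:
  cycle 0 → 0: weight = 1, length = 1, mean = 1/1 ≈ 1.000
  cycle 1 → 1: weight = 9, length = 1, mean = 9/1 ≈ 9.000
  cycle 2 → 2: weight = 5, length = 1, mean = 5/1 ≈ 5.000
  cycle 0 → 1 → 0: weight = 7, length = 2, mean = 7/2 ≈ 3.500
  cycle 0 → 2 → 0: weight = 8, length = 2, mean = 8/2 ≈ 4.000
  cycle 1 → 0 → 1: weight = 7, length = 2, mean = 7/2 ≈ 3.500
Minimum mean = 1.000, attained e.g. along the cycle 0 → 0 with weight 1 and length 1. So λ(A) = 1/1 = 1.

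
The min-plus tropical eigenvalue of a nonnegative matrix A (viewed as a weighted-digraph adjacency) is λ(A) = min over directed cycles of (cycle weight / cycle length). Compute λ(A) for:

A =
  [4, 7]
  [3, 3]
λ(A) = 3

Enumerate directed cycles and compute their means (weight / length). Sample:
  cycle 0 → 0: weight = 4, length = 1, mean = 4/1 ≈ 4.000
  cycle 1 → 1: weight = 3, length = 1, mean = 3/1 ≈ 3.000
  cycle 0 → 1 → 0: weight = 10, length = 2, mean = 10/2 ≈ 5.000
  cycle 1 → 0 → 1: weight = 10, length = 2, mean = 10/2 ≈ 5.000
Minimum mean = 3.000, attained e.g. along the cycle 1 → 1 with weight 3 and length 1. So λ(A) = 3/1 = 3.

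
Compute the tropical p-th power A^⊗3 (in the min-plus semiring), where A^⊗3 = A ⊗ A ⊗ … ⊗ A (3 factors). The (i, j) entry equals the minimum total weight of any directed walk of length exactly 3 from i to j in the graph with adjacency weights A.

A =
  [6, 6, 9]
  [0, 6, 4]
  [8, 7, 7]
A^⊗3 =
  [12, 12, 15]
  [6, 12, 10]
  [13, 13, 16]

Each entry (A^⊗3)_ij equals the minimum over all length-3 walks i = v_0 → v_1 → … → v_3 = j of Σ_t A[v_t][v_{t+1}]. For example, for (i, j) = (0, 2) we minimise over 9 possible intermediate vertex sequences; the minimum is 15, attained along the walk 0 → 1 → 0 → 2.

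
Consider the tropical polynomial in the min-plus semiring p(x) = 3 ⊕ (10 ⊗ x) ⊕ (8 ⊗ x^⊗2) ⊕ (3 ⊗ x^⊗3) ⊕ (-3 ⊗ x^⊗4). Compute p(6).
p(6) = 3

A tropical monomial a ⊗ x^⊗i evaluates to a + i · x. Evaluating each term at x = 6:
  Term 0 contributes 3 + 0 · 6 = 3
  Term 1 contributes 10 + 1 · 6 = 16
  Term 2 contributes 8 + 2 · 6 = 20
  Term 3 contributes 3 + 3 · 6 = 21
  Term 4 contributes -3 + 4 · 6 = 21
p(6) = ⊕ of these = min[3, 16, 20, 21, 21] = 3.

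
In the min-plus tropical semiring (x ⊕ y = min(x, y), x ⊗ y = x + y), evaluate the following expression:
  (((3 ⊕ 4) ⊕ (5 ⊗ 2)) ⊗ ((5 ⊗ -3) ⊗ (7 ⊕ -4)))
(((3 ⊕ 4) ⊕ (5 ⊗ 2)) ⊗ ((5 ⊗ -3) ⊗ (7 ⊕ -4))) = 1

Expand innermost to outermost. Recall ⊕ takes the minimum of its arguments and ⊗ takes their sum. Working out the expression (((3 ⊕ 4) ⊕ (5 ⊗ 2)) ⊗ ((5 ⊗ -3) ⊗ (7 ⊕ -4))) gives 1.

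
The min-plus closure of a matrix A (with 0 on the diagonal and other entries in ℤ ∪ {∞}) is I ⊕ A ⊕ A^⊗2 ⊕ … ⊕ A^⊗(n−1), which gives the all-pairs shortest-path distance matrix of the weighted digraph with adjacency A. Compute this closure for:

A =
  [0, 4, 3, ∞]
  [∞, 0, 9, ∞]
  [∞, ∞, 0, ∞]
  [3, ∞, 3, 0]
Closure =
  [0, 4, 3, ∞]
  [∞, 0, 9, ∞]
  [∞, ∞, 0, ∞]
  [3, 7, 3, 0]

This is the Floyd-Warshall all-pairs shortest-path computation. For each intermediate vertex k = 0, 1, …, 3, update dist[i][j] ← min(dist[i][j], dist[i][k] + dist[k][j]). The final matrix gives, for each (i, j), the minimum total weight of any directed path from i to j (possibly empty when i = j).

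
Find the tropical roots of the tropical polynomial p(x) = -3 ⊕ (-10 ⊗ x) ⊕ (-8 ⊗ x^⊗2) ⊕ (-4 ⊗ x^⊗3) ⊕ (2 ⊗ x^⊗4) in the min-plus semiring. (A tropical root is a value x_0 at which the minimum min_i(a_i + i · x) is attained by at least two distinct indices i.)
Roots: {-6, -4, -2, 7}

Each tropical root is a break point of the lower envelope of the lines y = a_i + i · x (there are 5 lines, with slopes 0, 1, ..., 4). Only the lines that attain the minimum somewhere contribute to roots; other lines are dominated. Here the surviving (envelope) indices are i = 4, i = 3, i = 2, i = 1, i = 0.
Intersections between consecutive envelope lines give the roots: for adjacent envelope indices i < j the intersection is x = (a_i − a_j) / (j − i). Reading off the sorted break points: {-6, -4, -2, 7}.
Verification: at each break x_0, at least two indices attain the minimum of min_i(a_i + i · x_0).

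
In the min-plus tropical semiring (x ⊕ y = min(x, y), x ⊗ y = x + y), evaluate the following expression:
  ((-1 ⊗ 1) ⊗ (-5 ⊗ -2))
((-1 ⊗ 1) ⊗ (-5 ⊗ -2)) = -7

Expand innermost to outermost. Recall ⊕ takes the minimum of its arguments and ⊗ takes their sum. Working out the expression ((-1 ⊗ 1) ⊗ (-5 ⊗ -2)) gives -7.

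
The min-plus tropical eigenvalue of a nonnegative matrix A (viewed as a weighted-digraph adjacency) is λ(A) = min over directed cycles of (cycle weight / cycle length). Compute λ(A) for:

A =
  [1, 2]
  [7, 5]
λ(A) = 1

Enumerate directed cycles and compute their means (weight / length). Sample:
  cycle 0 → 0: weight = 1, length = 1, mean = 1/1 ≈ 1.000
  cycle 1 → 1: weight = 5, length = 1, mean = 5/1 ≈ 5.000
  cycle 0 → 1 → 0: weight = 9, length = 2, mean = 9/2 ≈ 4.500
  cycle 1 → 0 → 1: weight = 9, length = 2, mean = 9/2 ≈ 4.500
Minimum mean = 1.000, attained e.g. along the cycle 0 → 0 with weight 1 and length 1. So λ(A) = 1/1 = 1.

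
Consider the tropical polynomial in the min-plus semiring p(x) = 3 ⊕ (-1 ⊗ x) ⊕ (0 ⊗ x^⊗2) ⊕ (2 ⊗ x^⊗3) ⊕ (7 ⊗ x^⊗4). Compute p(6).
p(6) = 3

A tropical monomial a ⊗ x^⊗i evaluates to a + i · x. Evaluating each term at x = 6:
  Term 0 contributes 3 + 0 · 6 = 3
  Term 1 contributes -1 + 1 · 6 = 5
  Term 2 contributes 0 + 2 · 6 = 12
  Term 3 contributes 2 + 3 · 6 = 20
  Term 4 contributes 7 + 4 · 6 = 31
p(6) = ⊕ of these = min[3, 5, 12, 20, 31] = 3.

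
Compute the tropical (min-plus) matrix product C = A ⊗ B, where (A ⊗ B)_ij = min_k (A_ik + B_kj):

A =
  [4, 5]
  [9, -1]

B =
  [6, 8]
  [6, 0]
A ⊗ B =
  [10, 5]
  [5, -1]

Apply the min-plus product entry-by-entry:
  C[0][0] = min over k of (A[0][0] + B[0][0] = 4 + 6 = 10, A[0][1] + B[1][0] = 5 + 6 = 11) = 10 (attained at k = 0)
  C[0][1] = min over k of (A[0][0] + B[0][1] = 4 + 8 = 12, A[0][1] + B[1][1] = 5 + 0 = 5) = 5 (attained at k = 1)
  C[1][0] = min over k of (A[1][0] + B[0][0] = 9 + 6 = 15, A[1][1] + B[1][0] = -1 + 6 = 5) = 5 (attained at k = 1)
  C[1][1] = min over k of (A[1][0] + B[0][1] = 9 + 8 = 17, A[1][1] + B[1][1] = -1 + 0 = -1) = -1 (attained at k = 1)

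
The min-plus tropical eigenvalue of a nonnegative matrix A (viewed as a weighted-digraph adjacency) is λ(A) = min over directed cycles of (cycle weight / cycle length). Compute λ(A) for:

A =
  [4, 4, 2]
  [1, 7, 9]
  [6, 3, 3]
λ(A) = 2

Enumerate directed cycles and compute their means (weight / length). Sample:
  cycle 0 → 0: weight = 4, length = 1, mean = 4/1 ≈ 4.000
  cycle 1 → 1: weight = 7, length = 1, mean = 7/1 ≈ 7.000
  cycle 2 → 2: weight = 3, length = 1, mean = 3/1 ≈ 3.000
  cycle 0 → 1 → 0: weight = 5, length = 2, mean = 5/2 ≈ 2.500
  cycle 0 → 2 → 0: weight = 8, length = 2, mean = 8/2 ≈ 4.000
  cycle 1 → 0 → 1: weight = 5, length = 2, mean = 5/2 ≈ 2.500
Minimum mean = 2.000, attained e.g. along the cycle 0 → 2 → 1 → 0 with weight 6 and length 3. So λ(A) = 6/3 = 2.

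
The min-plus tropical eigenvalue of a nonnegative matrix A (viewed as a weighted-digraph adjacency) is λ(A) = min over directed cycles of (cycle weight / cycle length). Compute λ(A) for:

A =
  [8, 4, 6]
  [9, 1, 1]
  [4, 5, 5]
λ(A) = 1

Enumerate directed cycles and compute their means (weight / length). Sample:
  cycle 0 → 0: weight = 8, length = 1, mean = 8/1 ≈ 8.000
  cycle 1 → 1: weight = 1, length = 1, mean = 1/1 ≈ 1.000
  cycle 2 → 2: weight = 5, length = 1, mean = 5/1 ≈ 5.000
  cycle 0 → 1 → 0: weight = 13, length = 2, mean = 13/2 ≈ 6.500
  cycle 0 → 2 → 0: weight = 10, length = 2, mean = 10/2 ≈ 5.000
  cycle 1 → 0 → 1: weight = 13, length = 2, mean = 13/2 ≈ 6.500
Minimum mean = 1.000, attained e.g. along the cycle 1 → 1 with weight 1 and length 1. So λ(A) = 1/1 = 1.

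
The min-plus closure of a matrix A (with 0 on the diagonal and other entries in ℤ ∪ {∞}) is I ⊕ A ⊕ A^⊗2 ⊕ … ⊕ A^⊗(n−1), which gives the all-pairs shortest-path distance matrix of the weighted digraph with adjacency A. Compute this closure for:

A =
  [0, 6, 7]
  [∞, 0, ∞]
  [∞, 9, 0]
Closure =
  [0, 6, 7]
  [∞, 0, ∞]
  [∞, 9, 0]

This is the Floyd-Warshall all-pairs shortest-path computation. For each intermediate vertex k = 0, 1, …, 2, update dist[i][j] ← min(dist[i][j], dist[i][k] + dist[k][j]). The final matrix gives, for each (i, j), the minimum total weight of any directed path from i to j (possibly empty when i = j).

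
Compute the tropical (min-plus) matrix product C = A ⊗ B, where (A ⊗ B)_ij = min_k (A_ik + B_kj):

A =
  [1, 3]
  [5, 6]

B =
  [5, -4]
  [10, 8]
A ⊗ B =
  [6, -3]
  [10, 1]

Apply the min-plus product entry-by-entry:
  C[0][0] = min over k of (A[0][0] + B[0][0] = 1 + 5 = 6, A[0][1] + B[1][0] = 3 + 10 = 13) = 6 (attained at k = 0)
  C[0][1] = min over k of (A[0][0] + B[0][1] = 1 + -4 = -3, A[0][1] + B[1][1] = 3 + 8 = 11) = -3 (attained at k = 0)
  C[1][0] = min over k of (A[1][0] + B[0][0] = 5 + 5 = 10, A[1][1] + B[1][0] = 6 + 10 = 16) = 10 (attained at k = 0)
  C[1][1] = min over k of (A[1][0] + B[0][1] = 5 + -4 = 1, A[1][1] + B[1][1] = 6 + 8 = 14) = 1 (attained at k = 0)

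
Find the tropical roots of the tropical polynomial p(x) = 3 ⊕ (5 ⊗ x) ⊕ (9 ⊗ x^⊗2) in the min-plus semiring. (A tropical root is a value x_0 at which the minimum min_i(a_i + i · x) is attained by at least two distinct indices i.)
Roots: {-4, -2}

Each tropical root is a break point of the lower envelope of the lines y = a_i + i · x (there are 3 lines, with slopes 0, 1, ..., 2). Only the lines that attain the minimum somewhere contribute to roots; other lines are dominated. Here the surviving (envelope) indices are i = 2, i = 1, i = 0.
Intersections between consecutive envelope lines give the roots: for adjacent envelope indices i < j the intersection is x = (a_i − a_j) / (j − i). Reading off the sorted break points: {-4, -2}.
Verification: at each break x_0, at least two indices attain the minimum of min_i(a_i + i · x_0).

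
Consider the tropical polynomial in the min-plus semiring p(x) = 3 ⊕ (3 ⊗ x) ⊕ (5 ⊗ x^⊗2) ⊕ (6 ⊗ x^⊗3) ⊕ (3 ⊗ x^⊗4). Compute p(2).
p(2) = 3

A tropical monomial a ⊗ x^⊗i evaluates to a + i · x. Evaluating each term at x = 2:
  Term 0 contributes 3 + 0 · 2 = 3
  Term 1 contributes 3 + 1 · 2 = 5
  Term 2 contributes 5 + 2 · 2 = 9
  Term 3 contributes 6 + 3 · 2 = 12
  Term 4 contributes 3 + 4 · 2 = 11
p(2) = ⊕ of these = min[3, 5, 9, 12, 11] = 3.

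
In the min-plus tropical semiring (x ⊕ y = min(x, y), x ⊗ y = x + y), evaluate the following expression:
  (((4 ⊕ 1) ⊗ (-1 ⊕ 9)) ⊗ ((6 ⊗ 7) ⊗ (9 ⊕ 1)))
(((4 ⊕ 1) ⊗ (-1 ⊕ 9)) ⊗ ((6 ⊗ 7) ⊗ (9 ⊕ 1))) = 14

Expand innermost to outermost. Recall ⊕ takes the minimum of its arguments and ⊗ takes their sum. Working out the expression (((4 ⊕ 1) ⊗ (-1 ⊕ 9)) ⊗ ((6 ⊗ 7) ⊗ (9 ⊕ 1))) gives 14.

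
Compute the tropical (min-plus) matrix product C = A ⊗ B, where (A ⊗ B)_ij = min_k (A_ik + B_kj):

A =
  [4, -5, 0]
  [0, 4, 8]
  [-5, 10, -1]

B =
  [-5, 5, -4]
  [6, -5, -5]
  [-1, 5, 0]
A ⊗ B =
  [-1, -10, -10]
  [-5, -1, -4]
  [-10, 0, -9]

Apply the min-plus product entry-by-entry:
  C[0][0] = min over k of (A[0][0] + B[0][0] = 4 + -5 = -1, A[0][1] + B[1][0] = -5 + 6 = 1, A[0][2] + B[2][0] = 0 + -1 = -1) = -1 (attained at k = 0)
  C[0][1] = min over k of (A[0][0] + B[0][1] = 4 + 5 = 9, A[0][1] + B[1][1] = -5 + -5 = -10, A[0][2] + B[2][1] = 0 + 5 = 5) = -10 (attained at k = 1)
  C[0][2] = min over k of (A[0][0] + B[0][2] = 4 + -4 = 0, A[0][1] + B[1][2] = -5 + -5 = -10, A[0][2] + B[2][2] = 0 + 0 = 0) = -10 (attained at k = 1)
  C[1][0] = min over k of (A[1][0] + B[0][0] = 0 + -5 = -5, A[1][1] + B[1][0] = 4 + 6 = 10, A[1][2] + B[2][0] = 8 + -1 = 7) = -5 (attained at k = 0)
  C[1][1] = min over k of (A[1][0] + B[0][1] = 0 + 5 = 5, A[1][1] + B[1][1] = 4 + -5 = -1, A[1][2] + B[2][1] = 8 + 5 = 13) = -1 (attained at k = 1)
  C[1][2] = min over k of (A[1][0] + B[0][2] = 0 + -4 = -4, A[1][1] + B[1][2] = 4 + -5 = -1, A[1][2] + B[2][2] = 8 + 0 = 8) = -4 (attained at k = 0)
  C[2][0] = min over k of (A[2][0] + B[0][0] = -5 + -5 = -10, A[2][1] + B[1][0] = 10 + 6 = 16, A[2][2] + B[2][0] = -1 + -1 = -2) = -10 (attained at k = 0)
  C[2][1] = min over k of (A[2][0] + B[0][1] = -5 + 5 = 0, A[2][1] + B[1][1] = 10 + -5 = 5, A[2][2] + B[2][1] = -1 + 5 = 4) = 0 (attained at k = 0)
  C[2][2] = min over k of (A[2][0] + B[0][2] = -5 + -4 = -9, A[2][1] + B[1][2] = 10 + -5 = 5, A[2][2] + B[2][2] = -1 + 0 = -1) = -9 (attained at k = 0)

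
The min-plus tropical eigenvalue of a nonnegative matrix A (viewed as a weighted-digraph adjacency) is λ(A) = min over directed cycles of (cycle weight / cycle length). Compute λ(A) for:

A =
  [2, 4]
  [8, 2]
λ(A) = 2

Enumerate directed cycles and compute their means (weight / length). Sample:
  cycle 0 → 0: weight = 2, length = 1, mean = 2/1 ≈ 2.000
  cycle 1 → 1: weight = 2, length = 1, mean = 2/1 ≈ 2.000
  cycle 0 → 1 → 0: weight = 12, length = 2, mean = 12/2 ≈ 6.000
  cycle 1 → 0 → 1: weight = 12, length = 2, mean = 12/2 ≈ 6.000
Minimum mean = 2.000, attained e.g. along the cycle 0 → 0 with weight 2 and length 1. So λ(A) = 2/1 = 2.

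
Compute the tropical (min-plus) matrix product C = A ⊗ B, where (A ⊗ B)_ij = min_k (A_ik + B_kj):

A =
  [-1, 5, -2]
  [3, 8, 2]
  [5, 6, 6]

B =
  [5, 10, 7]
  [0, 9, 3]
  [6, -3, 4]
A ⊗ B =
  [4, -5, 2]
  [8, -1, 6]
  [6, 3, 9]

Apply the min-plus product entry-by-entry:
  C[0][0] = min over k of (A[0][0] + B[0][0] = -1 + 5 = 4, A[0][1] + B[1][0] = 5 + 0 = 5, A[0][2] + B[2][0] = -2 + 6 = 4) = 4 (attained at k = 0)
  C[0][1] = min over k of (A[0][0] + B[0][1] = -1 + 10 = 9, A[0][1] + B[1][1] = 5 + 9 = 14, A[0][2] + B[2][1] = -2 + -3 = -5) = -5 (attained at k = 2)
  C[0][2] = min over k of (A[0][0] + B[0][2] = -1 + 7 = 6, A[0][1] + B[1][2] = 5 + 3 = 8, A[0][2] + B[2][2] = -2 + 4 = 2) = 2 (attained at k = 2)
  C[1][0] = min over k of (A[1][0] + B[0][0] = 3 + 5 = 8, A[1][1] + B[1][0] = 8 + 0 = 8, A[1][2] + B[2][0] = 2 + 6 = 8) = 8 (attained at k = 0)
  C[1][1] = min over k of (A[1][0] + B[0][1] = 3 + 10 = 13, A[1][1] + B[1][1] = 8 + 9 = 17, A[1][2] + B[2][1] = 2 + -3 = -1) = -1 (attained at k = 2)
  C[1][2] = min over k of (A[1][0] + B[0][2] = 3 + 7 = 10, A[1][1] + B[1][2] = 8 + 3 = 11, A[1][2] + B[2][2] = 2 + 4 = 6) = 6 (attained at k = 2)
  C[2][0] = min over k of (A[2][0] + B[0][0] = 5 + 5 = 10, A[2][1] + B[1][0] = 6 + 0 = 6, A[2][2] + B[2][0] = 6 + 6 = 12) = 6 (attained at k = 1)
  C[2][1] = min over k of (A[2][0] + B[0][1] = 5 + 10 = 15, A[2][1] + B[1][1] = 6 + 9 = 15, A[2][2] + B[2][1] = 6 + -3 = 3) = 3 (attained at k = 2)
  C[2][2] = min over k of (A[2][0] + B[0][2] = 5 + 7 = 12, A[2][1] + B[1][2] = 6 + 3 = 9, A[2][2] + B[2][2] = 6 + 4 = 10) = 9 (attained at k = 1)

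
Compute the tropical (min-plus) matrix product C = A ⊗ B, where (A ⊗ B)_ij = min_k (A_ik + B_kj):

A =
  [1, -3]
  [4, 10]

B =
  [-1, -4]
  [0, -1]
A ⊗ B =
  [-3, -4]
  [3, 0]

Apply the min-plus product entry-by-entry:
  C[0][0] = min over k of (A[0][0] + B[0][0] = 1 + -1 = 0, A[0][1] + B[1][0] = -3 + 0 = -3) = -3 (attained at k = 1)
  C[0][1] = min over k of (A[0][0] + B[0][1] = 1 + -4 = -3, A[0][1] + B[1][1] = -3 + -1 = -4) = -4 (attained at k = 1)
  C[1][0] = min over k of (A[1][0] + B[0][0] = 4 + -1 = 3, A[1][1] + B[1][0] = 10 + 0 = 10) = 3 (attained at k = 0)
  C[1][1] = min over k of (A[1][0] + B[0][1] = 4 + -4 = 0, A[1][1] + B[1][1] = 10 + -1 = 9) = 0 (attained at k = 0)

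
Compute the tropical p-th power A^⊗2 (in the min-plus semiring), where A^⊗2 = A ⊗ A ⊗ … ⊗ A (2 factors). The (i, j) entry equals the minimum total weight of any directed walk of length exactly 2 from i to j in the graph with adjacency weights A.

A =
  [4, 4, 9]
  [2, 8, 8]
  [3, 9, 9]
A^⊗2 =
  [6, 8, 12]
  [6, 6, 11]
  [7, 7, 12]

Each entry (A^⊗2)_ij equals the minimum over all length-2 walks i = v_0 → v_1 → … → v_2 = j of Σ_t A[v_t][v_{t+1}]. For example, for (i, j) = (0, 2) we minimise over 3 possible intermediate vertex sequences; the minimum is 12, attained along the walk 0 → 1 → 2.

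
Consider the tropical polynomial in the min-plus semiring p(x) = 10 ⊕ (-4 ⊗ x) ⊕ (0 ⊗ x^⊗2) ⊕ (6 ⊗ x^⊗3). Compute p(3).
p(3) = -1

A tropical monomial a ⊗ x^⊗i evaluates to a + i · x. Evaluating each term at x = 3:
  Term 0 contributes 10 + 0 · 3 = 10
  Term 1 contributes -4 + 1 · 3 = -1
  Term 2 contributes 0 + 2 · 3 = 6
  Term 3 contributes 6 + 3 · 3 = 15
p(3) = ⊕ of these = min[10, -1, 6, 15] = -1.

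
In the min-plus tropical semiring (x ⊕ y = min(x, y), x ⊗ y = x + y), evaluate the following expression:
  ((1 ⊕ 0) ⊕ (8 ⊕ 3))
((1 ⊕ 0) ⊕ (8 ⊕ 3)) = 0

Expand innermost to outermost. Recall ⊕ takes the minimum of its arguments and ⊗ takes their sum. Working out the expression ((1 ⊕ 0) ⊕ (8 ⊕ 3)) gives 0.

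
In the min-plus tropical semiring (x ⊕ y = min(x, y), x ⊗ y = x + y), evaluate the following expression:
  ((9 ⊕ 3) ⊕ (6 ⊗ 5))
((9 ⊕ 3) ⊕ (6 ⊗ 5)) = 3

Expand innermost to outermost. Recall ⊕ takes the minimum of its arguments and ⊗ takes their sum. Working out the expression ((9 ⊕ 3) ⊕ (6 ⊗ 5)) gives 3.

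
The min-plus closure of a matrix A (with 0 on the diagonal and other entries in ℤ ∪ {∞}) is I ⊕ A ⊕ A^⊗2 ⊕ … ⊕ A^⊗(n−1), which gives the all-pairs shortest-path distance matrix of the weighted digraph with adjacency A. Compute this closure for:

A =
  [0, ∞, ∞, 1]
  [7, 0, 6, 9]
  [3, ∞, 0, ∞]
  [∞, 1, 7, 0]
Closure =
  [0, 2, 8, 1]
  [7, 0, 6, 8]
  [3, 5, 0, 4]
  [8, 1, 7, 0]

This is the Floyd-Warshall all-pairs shortest-path computation. For each intermediate vertex k = 0, 1, …, 3, update dist[i][j] ← min(dist[i][j], dist[i][k] + dist[k][j]). The final matrix gives, for each (i, j), the minimum total weight of any directed path from i to j (possibly empty when i = j).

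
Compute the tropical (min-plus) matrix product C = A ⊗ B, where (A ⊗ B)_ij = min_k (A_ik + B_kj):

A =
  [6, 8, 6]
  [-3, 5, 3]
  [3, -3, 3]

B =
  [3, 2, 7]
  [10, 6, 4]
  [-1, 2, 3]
A ⊗ B =
  [5, 8, 9]
  [0, -1, 4]
  [2, 3, 1]

Apply the min-plus product entry-by-entry:
  C[0][0] = min over k of (A[0][0] + B[0][0] = 6 + 3 = 9, A[0][1] + B[1][0] = 8 + 10 = 18, A[0][2] + B[2][0] = 6 + -1 = 5) = 5 (attained at k = 2)
  C[0][1] = min over k of (A[0][0] + B[0][1] = 6 + 2 = 8, A[0][1] + B[1][1] = 8 + 6 = 14, A[0][2] + B[2][1] = 6 + 2 = 8) = 8 (attained at k = 0)
  C[0][2] = min over k of (A[0][0] + B[0][2] = 6 + 7 = 13, A[0][1] + B[1][2] = 8 + 4 = 12, A[0][2] + B[2][2] = 6 + 3 = 9) = 9 (attained at k = 2)
  C[1][0] = min over k of (A[1][0] + B[0][0] = -3 + 3 = 0, A[1][1] + B[1][0] = 5 + 10 = 15, A[1][2] + B[2][0] = 3 + -1 = 2) = 0 (attained at k = 0)
  C[1][1] = min over k of (A[1][0] + B[0][1] = -3 + 2 = -1, A[1][1] + B[1][1] = 5 + 6 = 11, A[1][2] + B[2][1] = 3 + 2 = 5) = -1 (attained at k = 0)
  C[1][2] = min over k of (A[1][0] + B[0][2] = -3 + 7 = 4, A[1][1] + B[1][2] = 5 + 4 = 9, A[1][2] + B[2][2] = 3 + 3 = 6) = 4 (attained at k = 0)
  C[2][0] = min over k of (A[2][0] + B[0][0] = 3 + 3 = 6, A[2][1] + B[1][0] = -3 + 10 = 7, A[2][2] + B[2][0] = 3 + -1 = 2) = 2 (attained at k = 2)
  C[2][1] = min over k of (A[2][0] + B[0][1] = 3 + 2 = 5, A[2][1] + B[1][1] = -3 + 6 = 3, A[2][2] + B[2][1] = 3 + 2 = 5) = 3 (attained at k = 1)
  C[2][2] = min over k of (A[2][0] + B[0][2] = 3 + 7 = 10, A[2][1] + B[1][2] = -3 + 4 = 1, A[2][2] + B[2][2] = 3 + 3 = 6) = 1 (attained at k = 1)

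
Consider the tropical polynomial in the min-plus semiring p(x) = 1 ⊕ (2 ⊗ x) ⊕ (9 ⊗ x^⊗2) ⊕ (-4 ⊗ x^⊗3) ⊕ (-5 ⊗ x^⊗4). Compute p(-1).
p(-1) = -9

A tropical monomial a ⊗ x^⊗i evaluates to a + i · x. Evaluating each term at x = -1:
  Term 0 contributes 1 + 0 · -1 = 1
  Term 1 contributes 2 + 1 · -1 = 1
  Term 2 contributes 9 + 2 · -1 = 7
  Term 3 contributes -4 + 3 · -1 = -7
  Term 4 contributes -5 + 4 · -1 = -9
p(-1) = ⊕ of these = min[1, 1, 7, -7, -9] = -9.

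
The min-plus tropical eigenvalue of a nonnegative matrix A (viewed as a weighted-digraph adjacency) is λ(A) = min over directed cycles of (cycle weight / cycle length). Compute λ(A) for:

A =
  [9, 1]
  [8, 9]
λ(A) = 9/2

Enumerate directed cycles and compute their means (weight / length). Sample:
  cycle 0 → 0: weight = 9, length = 1, mean = 9/1 ≈ 9.000
  cycle 1 → 1: weight = 9, length = 1, mean = 9/1 ≈ 9.000
  cycle 0 → 1 → 0: weight = 9, length = 2, mean = 9/2 ≈ 4.500
  cycle 1 → 0 → 1: weight = 9, length = 2, mean = 9/2 ≈ 4.500
Minimum mean = 4.500, attained e.g. along the cycle 0 → 1 → 0 with weight 9 and length 2. So λ(A) = 9/2 = 9/2.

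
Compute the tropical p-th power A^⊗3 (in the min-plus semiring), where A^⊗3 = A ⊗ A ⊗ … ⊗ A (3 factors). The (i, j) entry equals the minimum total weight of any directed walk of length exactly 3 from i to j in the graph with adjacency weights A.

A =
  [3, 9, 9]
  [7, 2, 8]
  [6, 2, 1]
A^⊗3 =
  [9, 12, 11]
  [11, 6, 10]
  [8, 4, 3]

Each entry (A^⊗3)_ij equals the minimum over all length-3 walks i = v_0 → v_1 → … → v_3 = j of Σ_t A[v_t][v_{t+1}]. For example, for (i, j) = (0, 2) we minimise over 9 possible intermediate vertex sequences; the minimum is 11, attained along the walk 0 → 2 → 2 → 2.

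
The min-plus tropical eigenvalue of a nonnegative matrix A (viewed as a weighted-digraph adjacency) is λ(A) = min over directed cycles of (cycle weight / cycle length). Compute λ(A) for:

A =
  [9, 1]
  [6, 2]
λ(A) = 2

Enumerate directed cycles and compute their means (weight / length). Sample:
  cycle 0 → 0: weight = 9, length = 1, mean = 9/1 ≈ 9.000
  cycle 1 → 1: weight = 2, length = 1, mean = 2/1 ≈ 2.000
  cycle 0 → 1 → 0: weight = 7, length = 2, mean = 7/2 ≈ 3.500
  cycle 1 → 0 → 1: weight = 7, length = 2, mean = 7/2 ≈ 3.500
Minimum mean = 2.000, attained e.g. along the cycle 1 → 1 with weight 2 and length 1. So λ(A) = 2/1 = 2.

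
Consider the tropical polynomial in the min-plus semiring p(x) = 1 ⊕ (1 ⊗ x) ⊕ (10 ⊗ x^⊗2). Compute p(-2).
p(-2) = -1

A tropical monomial a ⊗ x^⊗i evaluates to a + i · x. Evaluating each term at x = -2:
  Term 0 contributes 1 + 0 · -2 = 1
  Term 1 contributes 1 + 1 · -2 = -1
  Term 2 contributes 10 + 2 · -2 = 6
p(-2) = ⊕ of these = min[1, -1, 6] = -1.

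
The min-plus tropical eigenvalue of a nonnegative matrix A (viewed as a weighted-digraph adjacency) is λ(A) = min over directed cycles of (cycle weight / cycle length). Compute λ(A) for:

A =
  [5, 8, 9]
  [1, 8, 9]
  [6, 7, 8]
λ(A) = 9/2

Enumerate directed cycles and compute their means (weight / length). Sample:
  cycle 0 → 0: weight = 5, length = 1, mean = 5/1 ≈ 5.000
  cycle 1 → 1: weight = 8, length = 1, mean = 8/1 ≈ 8.000
  cycle 2 → 2: weight = 8, length = 1, mean = 8/1 ≈ 8.000
  cycle 0 → 1 → 0: weight = 9, length = 2, mean = 9/2 ≈ 4.500
  cycle 0 → 2 → 0: weight = 15, length = 2, mean = 15/2 ≈ 7.500
  cycle 1 → 0 → 1: weight = 9, length = 2, mean = 9/2 ≈ 4.500
Minimum mean = 4.500, attained e.g. along the cycle 0 → 1 → 0 with weight 9 and length 2. So λ(A) = 9/2 = 9/2.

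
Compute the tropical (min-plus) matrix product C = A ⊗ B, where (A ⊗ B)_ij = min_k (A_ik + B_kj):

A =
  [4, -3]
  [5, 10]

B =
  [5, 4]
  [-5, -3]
A ⊗ B =
  [-8, -6]
  [5, 7]

Apply the min-plus product entry-by-entry:
  C[0][0] = min over k of (A[0][0] + B[0][0] = 4 + 5 = 9, A[0][1] + B[1][0] = -3 + -5 = -8) = -8 (attained at k = 1)
  C[0][1] = min over k of (A[0][0] + B[0][1] = 4 + 4 = 8, A[0][1] + B[1][1] = -3 + -3 = -6) = -6 (attained at k = 1)
  C[1][0] = min over k of (A[1][0] + B[0][0] = 5 + 5 = 10, A[1][1] + B[1][0] = 10 + -5 = 5) = 5 (attained at k = 1)
  C[1][1] = min over k of (A[1][0] + B[0][1] = 5 + 4 = 9, A[1][1] + B[1][1] = 10 + -3 = 7) = 7 (attained at k = 1)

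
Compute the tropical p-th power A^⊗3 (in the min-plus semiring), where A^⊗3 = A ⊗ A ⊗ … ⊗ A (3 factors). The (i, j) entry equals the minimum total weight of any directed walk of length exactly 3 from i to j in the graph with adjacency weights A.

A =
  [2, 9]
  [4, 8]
A^⊗3 =
  [6, 13]
  [8, 15]

Each entry (A^⊗3)_ij equals the minimum over all length-3 walks i = v_0 → v_1 → … → v_3 = j of Σ_t A[v_t][v_{t+1}]. For example, for (i, j) = (0, 1) we minimise over 4 possible intermediate vertex sequences; the minimum is 13, attained along the walk 0 → 0 → 0 → 1.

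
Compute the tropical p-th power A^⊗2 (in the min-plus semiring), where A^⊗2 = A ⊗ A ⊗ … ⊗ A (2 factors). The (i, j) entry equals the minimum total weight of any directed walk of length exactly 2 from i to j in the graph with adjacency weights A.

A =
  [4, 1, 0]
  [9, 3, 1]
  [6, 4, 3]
A^⊗2 =
  [6, 4, 2]
  [7, 5, 4]
  [9, 7, 5]

Each entry (A^⊗2)_ij equals the minimum over all length-2 walks i = v_0 → v_1 → … → v_2 = j of Σ_t A[v_t][v_{t+1}]. For example, for (i, j) = (0, 2) we minimise over 3 possible intermediate vertex sequences; the minimum is 2, attained along the walk 0 → 1 → 2.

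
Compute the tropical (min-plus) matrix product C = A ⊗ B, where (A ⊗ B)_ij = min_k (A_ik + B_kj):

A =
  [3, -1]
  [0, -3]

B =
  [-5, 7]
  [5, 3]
A ⊗ B =
  [-2, 2]
  [-5, 0]

Apply the min-plus product entry-by-entry:
  C[0][0] = min over k of (A[0][0] + B[0][0] = 3 + -5 = -2, A[0][1] + B[1][0] = -1 + 5 = 4) = -2 (attained at k = 0)
  C[0][1] = min over k of (A[0][0] + B[0][1] = 3 + 7 = 10, A[0][1] + B[1][1] = -1 + 3 = 2) = 2 (attained at k = 1)
  C[1][0] = min over k of (A[1][0] + B[0][0] = 0 + -5 = -5, A[1][1] + B[1][0] = -3 + 5 = 2) = -5 (attained at k = 0)
  C[1][1] = min over k of (A[1][0] + B[0][1] = 0 + 7 = 7, A[1][1] + B[1][1] = -3 + 3 = 0) = 0 (attained at k = 1)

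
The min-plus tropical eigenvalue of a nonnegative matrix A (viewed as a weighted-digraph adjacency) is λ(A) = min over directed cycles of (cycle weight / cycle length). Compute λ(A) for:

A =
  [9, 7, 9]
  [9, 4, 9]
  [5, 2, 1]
λ(A) = 1

Enumerate directed cycles and compute their means (weight / length). Sample:
  cycle 0 → 0: weight = 9, length = 1, mean = 9/1 ≈ 9.000
  cycle 1 → 1: weight = 4, length = 1, mean = 4/1 ≈ 4.000
  cycle 2 → 2: weight = 1, length = 1, mean = 1/1 ≈ 1.000
  cycle 0 → 1 → 0: weight = 16, length = 2, mean = 16/2 ≈ 8.000
  cycle 0 → 2 → 0: weight = 14, length = 2, mean = 14/2 ≈ 7.000
  cycle 1 → 0 → 1: weight = 16, length = 2, mean = 16/2 ≈ 8.000
Minimum mean = 1.000, attained e.g. along the cycle 2 → 2 with weight 1 and length 1. So λ(A) = 1/1 = 1.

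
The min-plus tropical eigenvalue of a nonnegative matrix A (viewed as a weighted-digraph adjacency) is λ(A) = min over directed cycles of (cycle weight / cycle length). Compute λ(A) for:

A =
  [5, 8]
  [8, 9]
λ(A) = 5

Enumerate directed cycles and compute their means (weight / length). Sample:
  cycle 0 → 0: weight = 5, length = 1, mean = 5/1 ≈ 5.000
  cycle 1 → 1: weight = 9, length = 1, mean = 9/1 ≈ 9.000
  cycle 0 → 1 → 0: weight = 16, length = 2, mean = 16/2 ≈ 8.000
  cycle 1 → 0 → 1: weight = 16, length = 2, mean = 16/2 ≈ 8.000
Minimum mean = 5.000, attained e.g. along the cycle 0 → 0 with weight 5 and length 1. So λ(A) = 5/1 = 5.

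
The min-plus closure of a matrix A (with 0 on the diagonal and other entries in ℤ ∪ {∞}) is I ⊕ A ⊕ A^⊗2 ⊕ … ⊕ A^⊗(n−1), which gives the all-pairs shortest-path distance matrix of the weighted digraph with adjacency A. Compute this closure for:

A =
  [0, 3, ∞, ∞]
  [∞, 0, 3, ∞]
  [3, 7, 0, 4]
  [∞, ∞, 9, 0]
Closure =
  [0, 3, 6, 10]
  [6, 0, 3, 7]
  [3, 6, 0, 4]
  [12, 15, 9, 0]

This is the Floyd-Warshall all-pairs shortest-path computation. For each intermediate vertex k = 0, 1, …, 3, update dist[i][j] ← min(dist[i][j], dist[i][k] + dist[k][j]). The final matrix gives, for each (i, j), the minimum total weight of any directed path from i to j (possibly empty when i = j).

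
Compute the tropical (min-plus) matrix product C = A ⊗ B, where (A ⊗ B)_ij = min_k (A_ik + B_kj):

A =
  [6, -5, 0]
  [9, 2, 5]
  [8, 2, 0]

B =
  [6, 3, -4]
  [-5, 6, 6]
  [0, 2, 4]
A ⊗ B =
  [-10, 1, 1]
  [-3, 7, 5]
  [-3, 2, 4]

Apply the min-plus product entry-by-entry:
  C[0][0] = min over k of (A[0][0] + B[0][0] = 6 + 6 = 12, A[0][1] + B[1][0] = -5 + -5 = -10, A[0][2] + B[2][0] = 0 + 0 = 0) = -10 (attained at k = 1)
  C[0][1] = min over k of (A[0][0] + B[0][1] = 6 + 3 = 9, A[0][1] + B[1][1] = -5 + 6 = 1, A[0][2] + B[2][1] = 0 + 2 = 2) = 1 (attained at k = 1)
  C[0][2] = min over k of (A[0][0] + B[0][2] = 6 + -4 = 2, A[0][1] + B[1][2] = -5 + 6 = 1, A[0][2] + B[2][2] = 0 + 4 = 4) = 1 (attained at k = 1)
  C[1][0] = min over k of (A[1][0] + B[0][0] = 9 + 6 = 15, A[1][1] + B[1][0] = 2 + -5 = -3, A[1][2] + B[2][0] = 5 + 0 = 5) = -3 (attained at k = 1)
  C[1][1] = min over k of (A[1][0] + B[0][1] = 9 + 3 = 12, A[1][1] + B[1][1] = 2 + 6 = 8, A[1][2] + B[2][1] = 5 + 2 = 7) = 7 (attained at k = 2)
  C[1][2] = min over k of (A[1][0] + B[0][2] = 9 + -4 = 5, A[1][1] + B[1][2] = 2 + 6 = 8, A[1][2] + B[2][2] = 5 + 4 = 9) = 5 (attained at k = 0)
  C[2][0] = min over k of (A[2][0] + B[0][0] = 8 + 6 = 14, A[2][1] + B[1][0] = 2 + -5 = -3, A[2][2] + B[2][0] = 0 + 0 = 0) = -3 (attained at k = 1)
  C[2][1] = min over k of (A[2][0] + B[0][1] = 8 + 3 = 11, A[2][1] + B[1][1] = 2 + 6 = 8, A[2][2] + B[2][1] = 0 + 2 = 2) = 2 (attained at k = 2)
  C[2][2] = min over k of (A[2][0] + B[0][2] = 8 + -4 = 4, A[2][1] + B[1][2] = 2 + 6 = 8, A[2][2] + B[2][2] = 0 + 4 = 4) = 4 (attained at k = 0)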